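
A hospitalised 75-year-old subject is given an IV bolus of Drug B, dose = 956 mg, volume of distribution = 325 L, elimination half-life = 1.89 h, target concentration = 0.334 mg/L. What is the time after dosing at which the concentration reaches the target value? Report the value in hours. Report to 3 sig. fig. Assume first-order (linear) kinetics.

C₀ = Dose / Vd = 956.0 / 325 = 2.942 mg/L
k = ln2 / t½ = 0.693147 / 1.89 = 0.3667 h⁻¹
t = ln(C₀ / C) / k = ln(2.942 / 0.334) / 0.3667
  = ln(8.808) / 0.3667 = 2.176 / 0.3667 = 5.934 h

5.93 h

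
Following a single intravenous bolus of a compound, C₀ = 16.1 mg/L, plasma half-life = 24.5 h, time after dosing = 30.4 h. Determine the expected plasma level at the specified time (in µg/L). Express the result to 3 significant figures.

6810 µg/L

k = ln2 / t½ = 0.693147 / 24.5 = 0.02829 h⁻¹
C = C₀ · e^(−k·t) = 16.10 × e^(−0.02829 × 30.4)
  = 16.10 × 0.4232 = 6.814 mg/L
Convert: 6.814 mg/L × 1000 = 6814 µg/L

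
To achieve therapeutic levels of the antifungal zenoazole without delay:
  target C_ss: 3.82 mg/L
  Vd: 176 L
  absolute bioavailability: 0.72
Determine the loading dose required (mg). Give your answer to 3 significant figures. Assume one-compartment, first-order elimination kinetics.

934 mg

LD = Css × Vd / F = 3.82 × 176 / 0.72 = 933.8 mg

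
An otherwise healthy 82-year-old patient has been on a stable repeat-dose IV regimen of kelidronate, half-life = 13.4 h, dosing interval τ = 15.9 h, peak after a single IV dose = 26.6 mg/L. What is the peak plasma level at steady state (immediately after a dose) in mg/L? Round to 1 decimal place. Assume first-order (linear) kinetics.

k = ln2 / t½ = 0.693147 / 13.4 = 0.05173 h⁻¹
e^(−kτ) = e^(−0.05173 × 15.9) = 0.4393
Accumulation ratio R = 1 / (1 − e^(−kτ)) = 1 / (1 − 0.4393) = 1.783
Steady-state peak = C₀ × R = 26.6 × 1.783 = 47.43 mg/L

47.4 mg/L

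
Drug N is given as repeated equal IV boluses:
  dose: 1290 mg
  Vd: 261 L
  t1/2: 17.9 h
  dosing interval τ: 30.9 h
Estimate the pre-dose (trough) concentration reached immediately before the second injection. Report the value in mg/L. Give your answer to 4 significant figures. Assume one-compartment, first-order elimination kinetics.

1.494 mg/L

C₀ per dose = Dose / Vd = 1290 / 261 = 4.943 mg/L
k = ln2 / t½ = 0.693147 / 17.9 = 0.03872 h⁻¹
Fraction remaining after one interval: r = e^(−kτ) = e^(−0.03872 × 30.9) = 0.3023
Before dose 2, 1 dose has been given (aged 1τ).
C_trough = C₀ × r = 4.943 × 0.3023 = 1.494 mg/L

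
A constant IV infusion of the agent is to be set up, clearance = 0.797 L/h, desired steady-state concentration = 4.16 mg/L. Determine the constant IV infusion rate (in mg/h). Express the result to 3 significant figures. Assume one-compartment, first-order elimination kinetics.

3.32 mg/h

At steady state, infusion rate R₀ = Css × CL = 4.16 × 0.7970 = 3.316 mg/h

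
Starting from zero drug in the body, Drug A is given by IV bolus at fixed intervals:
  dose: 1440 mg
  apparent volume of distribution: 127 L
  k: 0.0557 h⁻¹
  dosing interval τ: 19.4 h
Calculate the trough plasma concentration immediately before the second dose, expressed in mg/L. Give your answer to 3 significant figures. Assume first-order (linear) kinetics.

3.85 mg/L

C₀ per dose = Dose / Vd = 1440 / 127 = 11.34 mg/L
Fraction remaining after one interval: r = e^(−kτ) = e^(−0.05570 × 19.4) = 0.3394
Before dose 2, 1 dose has been given (aged 1τ).
C_trough = C₀ × r = 11.34 × 0.3394 = 3.849 mg/L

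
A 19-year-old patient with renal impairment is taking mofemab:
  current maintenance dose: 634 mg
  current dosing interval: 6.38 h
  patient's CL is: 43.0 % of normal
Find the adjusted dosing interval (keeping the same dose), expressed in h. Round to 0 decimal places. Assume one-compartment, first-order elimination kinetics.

15 h

To keep the same average steady-state level, dosing rate must scale with clearance.
CL ratio = 43.0 / 100 = 0.4300
New interval (same dose) = 6.38 / 0.4300 = 14.84 h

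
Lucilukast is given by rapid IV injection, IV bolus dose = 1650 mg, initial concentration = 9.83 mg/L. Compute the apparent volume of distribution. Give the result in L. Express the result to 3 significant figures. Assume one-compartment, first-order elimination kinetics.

168 L

Vd = Dose / C₀ = 1650 / 9.83 = 167.9 L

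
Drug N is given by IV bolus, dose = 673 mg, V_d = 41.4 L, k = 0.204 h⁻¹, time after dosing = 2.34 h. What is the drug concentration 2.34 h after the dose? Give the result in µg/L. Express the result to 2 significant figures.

10000 µg/L

C₀ = Dose / Vd = 673.0 / 41.4 = 16.26 mg/L
C = C₀ · e^(−k·t) = 16.26 × e^(−0.2040 × 2.34)
  = 16.26 × 0.6204 = 10.09 mg/L
Convert: 10.09 mg/L × 1000 = 10090 µg/L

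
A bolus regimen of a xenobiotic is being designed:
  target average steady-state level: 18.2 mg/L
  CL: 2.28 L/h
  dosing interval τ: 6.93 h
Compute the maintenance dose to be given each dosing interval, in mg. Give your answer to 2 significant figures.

290 mg

At steady state, Dose/τ = Css × CL.
Dose = Css × CL × τ = 18.2 × 2.280 × 6.93 = 287.6 mg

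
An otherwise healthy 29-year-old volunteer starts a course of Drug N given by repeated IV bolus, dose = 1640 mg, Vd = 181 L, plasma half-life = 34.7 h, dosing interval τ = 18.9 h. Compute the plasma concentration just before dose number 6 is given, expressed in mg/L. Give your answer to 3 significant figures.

C₀ per dose = Dose / Vd = 1640 / 181 = 9.061 mg/L
k = ln2 / t½ = 0.693147 / 34.7 = 0.01998 h⁻¹
Fraction remaining after one interval: r = e^(−kτ) = e^(−0.01998 × 18.9) = 0.6855
Before dose 6, 5 doses have been given (aged 1τ, 2τ, 3τ, 4τ, 5τ).
C_trough = C₀ × (r + r² + … + r^5) = C₀ × r(1−r^5)/(1−r)
        = 9.061 × 0.6855 × (1 − 0.1514) / (1 − 0.6855) = 16.76 mg/L

16.8 mg/L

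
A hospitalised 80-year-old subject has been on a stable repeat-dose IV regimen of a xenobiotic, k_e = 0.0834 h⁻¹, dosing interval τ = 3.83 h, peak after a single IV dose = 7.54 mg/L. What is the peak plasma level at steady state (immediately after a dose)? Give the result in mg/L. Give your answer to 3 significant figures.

27.6 mg/L

e^(−kτ) = e^(−0.08340 × 3.83) = 0.7266
Accumulation ratio R = 1 / (1 − e^(−kτ)) = 1 / (1 − 0.7266) = 3.658
Steady-state peak = C₀ × R = 7.54 × 3.658 = 27.58 mg/L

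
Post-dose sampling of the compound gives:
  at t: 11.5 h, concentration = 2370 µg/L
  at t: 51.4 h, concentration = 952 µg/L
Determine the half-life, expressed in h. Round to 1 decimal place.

k = ln(C₁/C₂) / (t₂ − t₁) = ln(2370/952) / (51.4 − 11.5)
  = 0.9121 / 39.90 = 0.02286 h⁻¹
t½ = ln2 / k = 0.693147 / 0.02286 = 30.32 h

30.3 h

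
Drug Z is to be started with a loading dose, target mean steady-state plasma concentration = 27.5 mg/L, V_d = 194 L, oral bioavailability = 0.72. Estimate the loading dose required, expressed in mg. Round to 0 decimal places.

LD = Css × Vd / F = 27.5 × 194 / 0.72 = 7410 mg

7410 mg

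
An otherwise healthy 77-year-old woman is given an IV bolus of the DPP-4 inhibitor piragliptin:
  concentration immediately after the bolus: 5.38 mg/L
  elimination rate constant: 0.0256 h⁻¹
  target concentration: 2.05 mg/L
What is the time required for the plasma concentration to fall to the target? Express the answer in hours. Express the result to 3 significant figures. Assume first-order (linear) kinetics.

37.7 h

t = ln(C₀ / C) / k = ln(5.380 / 2.05) / 0.02560
  = ln(2.624) / 0.02560 = 0.9647 / 0.02560 = 37.68 h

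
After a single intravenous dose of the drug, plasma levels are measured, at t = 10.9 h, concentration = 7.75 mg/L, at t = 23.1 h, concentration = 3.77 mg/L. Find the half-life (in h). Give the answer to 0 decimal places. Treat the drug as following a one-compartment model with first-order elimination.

k = ln(C₁/C₂) / (t₂ − t₁) = ln(7.75/3.77) / (23.1 − 10.9)
  = 0.7206 / 12.20 = 0.05907 h⁻¹
t½ = ln2 / k = 0.693147 / 0.05907 = 11.73 h

12 h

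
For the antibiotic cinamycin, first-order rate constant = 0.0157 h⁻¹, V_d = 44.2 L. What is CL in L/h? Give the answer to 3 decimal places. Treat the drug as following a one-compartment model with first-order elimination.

CL = k × Vd = 0.0157 × 44.2 = 0.6939 L/h

0.694 L/h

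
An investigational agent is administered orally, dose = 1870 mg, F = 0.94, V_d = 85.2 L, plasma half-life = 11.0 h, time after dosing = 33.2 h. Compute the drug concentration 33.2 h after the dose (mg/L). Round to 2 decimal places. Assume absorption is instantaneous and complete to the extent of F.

2.55 mg/L

Amount reaching circulation = F × Dose = 0.94 × 1870 = 1758 mg
C₀ = F·Dose / Vd = 1758 / 85.2 = 20.63 mg/L
k = ln2 / t½ = 0.693147 / 11.0 = 0.06301 h⁻¹
C = C₀ · e^(−k·t) = 20.63 × e^(−0.06301 × 33.2)
  = 20.63 × 0.1234 = 2.546 mg/L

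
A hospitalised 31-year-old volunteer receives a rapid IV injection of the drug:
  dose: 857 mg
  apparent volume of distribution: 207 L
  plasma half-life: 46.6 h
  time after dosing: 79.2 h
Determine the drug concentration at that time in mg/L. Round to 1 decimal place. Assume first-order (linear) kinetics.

1.3 mg/L

C₀ = Dose / Vd = 857.0 / 207 = 4.140 mg/L
k = ln2 / t½ = 0.693147 / 46.6 = 0.01487 h⁻¹
C = C₀ · e^(−k·t) = 4.140 × e^(−0.01487 × 79.2)
  = 4.140 × 0.3080 = 1.275 mg/L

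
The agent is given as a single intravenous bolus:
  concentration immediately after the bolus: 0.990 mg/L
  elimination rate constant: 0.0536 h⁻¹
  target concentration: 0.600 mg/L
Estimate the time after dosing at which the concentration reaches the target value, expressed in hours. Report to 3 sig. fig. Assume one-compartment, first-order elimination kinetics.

t = ln(C₀ / C) / k = ln(0.9900 / 0.600) / 0.05360
  = ln(1.650) / 0.05360 = 0.5008 / 0.05360 = 9.343 h

9.34 h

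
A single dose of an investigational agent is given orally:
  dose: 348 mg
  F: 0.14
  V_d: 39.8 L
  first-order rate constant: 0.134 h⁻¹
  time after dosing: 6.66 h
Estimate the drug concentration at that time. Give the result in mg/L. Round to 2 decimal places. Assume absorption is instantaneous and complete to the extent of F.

0.50 mg/L

Amount reaching circulation = F × Dose = 0.14 × 348.0 = 48.72 mg
C₀ = F·Dose / Vd = 48.72 / 39.8 = 1.224 mg/L
C = C₀ · e^(−k·t) = 1.224 × e^(−0.1340 × 6.66)
  = 1.224 × 0.4097 = 0.5015 mg/L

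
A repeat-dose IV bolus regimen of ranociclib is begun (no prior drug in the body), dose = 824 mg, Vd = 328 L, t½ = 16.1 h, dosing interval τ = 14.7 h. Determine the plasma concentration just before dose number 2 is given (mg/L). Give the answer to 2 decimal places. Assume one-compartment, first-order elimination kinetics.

1.33 mg/L

C₀ per dose = Dose / Vd = 824 / 328 = 2.512 mg/L
k = ln2 / t½ = 0.693147 / 16.1 = 0.04305 h⁻¹
Fraction remaining after one interval: r = e^(−kτ) = e^(−0.04305 × 14.7) = 0.5311
Before dose 2, 1 dose has been given (aged 1τ).
C_trough = C₀ × r = 2.512 × 0.5311 = 1.334 mg/L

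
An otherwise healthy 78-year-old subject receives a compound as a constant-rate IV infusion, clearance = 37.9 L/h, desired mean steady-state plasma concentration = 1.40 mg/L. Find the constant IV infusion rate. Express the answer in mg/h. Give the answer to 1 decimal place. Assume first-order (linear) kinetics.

53.1 mg/h

At steady state, infusion rate R₀ = Css × CL = 1.40 × 37.90 = 53.06 mg/h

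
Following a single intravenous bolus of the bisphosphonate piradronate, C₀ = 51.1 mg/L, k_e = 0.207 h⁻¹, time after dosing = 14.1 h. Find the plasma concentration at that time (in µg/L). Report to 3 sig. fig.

2760 µg/L

C = C₀ · e^(−k·t) = 51.10 × e^(−0.2070 × 14.1)
  = 51.10 × 0.05400 = 2.759 mg/L
Convert: 2.759 mg/L × 1000 = 2759 µg/L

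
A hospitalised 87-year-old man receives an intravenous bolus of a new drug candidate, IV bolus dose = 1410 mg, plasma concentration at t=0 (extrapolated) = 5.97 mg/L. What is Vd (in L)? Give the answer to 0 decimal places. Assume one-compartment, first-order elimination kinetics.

236 L

Vd = Dose / C₀ = 1410 / 5.97 = 236.2 L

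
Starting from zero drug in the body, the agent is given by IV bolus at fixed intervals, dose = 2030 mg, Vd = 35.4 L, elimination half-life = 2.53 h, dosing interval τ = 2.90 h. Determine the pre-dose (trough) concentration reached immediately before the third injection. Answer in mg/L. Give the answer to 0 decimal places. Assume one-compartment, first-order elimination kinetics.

38 mg/L

C₀ per dose = Dose / Vd = 2030 / 35.4 = 57.34 mg/L
k = ln2 / t½ = 0.693147 / 2.53 = 0.2740 h⁻¹
Fraction remaining after one interval: r = e^(−kτ) = e^(−0.2740 × 2.90) = 0.4518
Before dose 3, 2 doses have been given (aged 1τ, 2τ).
C_trough = C₀ × (r + r²) = 57.34 × (0.4518 + 0.2041) = 37.61 mg/L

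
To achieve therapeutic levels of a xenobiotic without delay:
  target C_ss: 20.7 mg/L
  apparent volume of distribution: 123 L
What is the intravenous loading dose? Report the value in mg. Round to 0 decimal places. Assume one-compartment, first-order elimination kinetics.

2546 mg

LD = Css × Vd = 20.7 × 123 = 2546 mg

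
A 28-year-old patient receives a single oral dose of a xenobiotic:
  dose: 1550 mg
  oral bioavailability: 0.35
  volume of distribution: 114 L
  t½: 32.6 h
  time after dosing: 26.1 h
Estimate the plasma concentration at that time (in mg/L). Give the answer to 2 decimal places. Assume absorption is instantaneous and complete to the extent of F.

Amount reaching circulation = F × Dose = 0.35 × 1550 = 542.5 mg
C₀ = F·Dose / Vd = 542.5 / 114 = 4.759 mg/L
k = ln2 / t½ = 0.693147 / 32.6 = 0.02126 h⁻¹
C = C₀ · e^(−k·t) = 4.759 × e^(−0.02126 × 26.1)
  = 4.759 × 0.5741 = 2.732 mg/L

2.73 mg/L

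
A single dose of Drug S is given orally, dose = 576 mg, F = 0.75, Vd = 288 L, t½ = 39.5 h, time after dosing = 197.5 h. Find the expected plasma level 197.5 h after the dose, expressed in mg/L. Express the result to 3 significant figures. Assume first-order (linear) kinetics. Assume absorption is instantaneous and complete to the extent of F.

0.0469 mg/L

Amount reaching circulation = F × Dose = 0.75 × 576.0 = 432.0 mg
C₀ = F·Dose / Vd = 432.0 / 288 = 1.500 mg/L
k = ln2 / t½ = 0.693147 / 39.5 = 0.01755 h⁻¹
t / t½ = 197.5 / 39.5 = 5 half-lives
C = C₀ × (1/2)^5 = 1.500 × 0.03125 = 0.04688 mg/L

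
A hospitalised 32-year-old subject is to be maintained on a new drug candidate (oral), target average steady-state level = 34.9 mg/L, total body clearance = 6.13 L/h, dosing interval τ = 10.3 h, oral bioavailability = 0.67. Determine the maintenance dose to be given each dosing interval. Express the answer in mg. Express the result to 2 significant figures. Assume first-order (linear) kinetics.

3300 mg

At steady state, F × (Dose/τ) = Css × CL.
Dose = Css × CL × τ / F = 34.9 × 6.130 × 10.3 / 0.67 = 3289 mg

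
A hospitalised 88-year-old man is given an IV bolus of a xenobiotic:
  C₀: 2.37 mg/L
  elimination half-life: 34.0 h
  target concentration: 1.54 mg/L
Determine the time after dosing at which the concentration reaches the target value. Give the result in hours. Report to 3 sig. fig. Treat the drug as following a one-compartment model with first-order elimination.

k = ln2 / t½ = 0.693147 / 34.0 = 0.02039 h⁻¹
t = ln(C₀ / C) / k = ln(2.370 / 1.54) / 0.02039
  = ln(1.539) / 0.02039 = 0.4311 / 0.02039 = 21.14 h

21.1 h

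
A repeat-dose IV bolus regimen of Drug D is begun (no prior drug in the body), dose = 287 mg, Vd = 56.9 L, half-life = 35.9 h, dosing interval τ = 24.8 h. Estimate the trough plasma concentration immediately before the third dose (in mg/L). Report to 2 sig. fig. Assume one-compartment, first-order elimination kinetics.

5.1 mg/L

C₀ per dose = Dose / Vd = 287 / 56.9 = 5.044 mg/L
k = ln2 / t½ = 0.693147 / 35.9 = 0.01931 h⁻¹
Fraction remaining after one interval: r = e^(−kτ) = e^(−0.01931 × 24.8) = 0.6195
Before dose 3, 2 doses have been given (aged 1τ, 2τ).
C_trough = C₀ × (r + r²) = 5.044 × (0.6195 + 0.3838) = 5.061 mg/L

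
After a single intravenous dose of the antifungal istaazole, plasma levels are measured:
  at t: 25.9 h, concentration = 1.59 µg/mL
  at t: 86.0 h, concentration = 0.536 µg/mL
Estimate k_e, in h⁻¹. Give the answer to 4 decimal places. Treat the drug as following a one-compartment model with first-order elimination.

0.0181 h⁻¹

k = ln(C₁/C₂) / (t₂ − t₁) = ln(1.59/0.536) / (86.0 − 25.9)
  = 1.087 / 60.10 = 0.01809 h⁻¹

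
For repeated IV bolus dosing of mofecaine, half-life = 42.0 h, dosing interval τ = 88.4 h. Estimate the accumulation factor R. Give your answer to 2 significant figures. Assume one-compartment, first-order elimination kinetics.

1.3

k = ln2 / t½ = 0.693147 / 42.0 = 0.01650 h⁻¹
e^(−kτ) = e^(−0.01650 × 88.4) = 0.2326
Accumulation ratio R = 1 / (1 − e^(−kτ)) = 1 / (1 − 0.2326) = 1.303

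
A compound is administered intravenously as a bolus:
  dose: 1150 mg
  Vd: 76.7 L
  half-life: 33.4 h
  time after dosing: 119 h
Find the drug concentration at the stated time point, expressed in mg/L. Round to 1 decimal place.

C₀ = Dose / Vd = 1150 / 76.7 = 14.99 mg/L
k = ln2 / t½ = 0.693147 / 33.4 = 0.02075 h⁻¹
C = C₀ · e^(−k·t) = 14.99 × e^(−0.02075 × 119)
  = 14.99 × 0.08465 = 1.269 mg/L

1.3 mg/L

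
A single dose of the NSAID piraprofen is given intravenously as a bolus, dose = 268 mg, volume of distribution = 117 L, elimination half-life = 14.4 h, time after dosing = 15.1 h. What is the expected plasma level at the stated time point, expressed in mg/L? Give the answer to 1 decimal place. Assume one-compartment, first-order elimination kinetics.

C₀ = Dose / Vd = 268.0 / 117 = 2.291 mg/L
k = ln2 / t½ = 0.693147 / 14.4 = 0.04814 h⁻¹
C = C₀ · e^(−k·t) = 2.291 × e^(−0.04814 × 15.1)
  = 2.291 × 0.4834 = 1.107 mg/L

1.1 mg/L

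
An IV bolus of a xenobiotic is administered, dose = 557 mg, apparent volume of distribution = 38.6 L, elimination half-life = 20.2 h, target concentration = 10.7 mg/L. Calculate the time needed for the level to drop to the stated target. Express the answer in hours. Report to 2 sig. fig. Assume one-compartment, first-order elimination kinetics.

C₀ = Dose / Vd = 557.0 / 38.6 = 14.43 mg/L
k = ln2 / t½ = 0.693147 / 20.2 = 0.03431 h⁻¹
t = ln(C₀ / C) / k = ln(14.43 / 10.7) / 0.03431
  = ln(1.349) / 0.03431 = 0.2994 / 0.03431 = 8.726 h

8.7 h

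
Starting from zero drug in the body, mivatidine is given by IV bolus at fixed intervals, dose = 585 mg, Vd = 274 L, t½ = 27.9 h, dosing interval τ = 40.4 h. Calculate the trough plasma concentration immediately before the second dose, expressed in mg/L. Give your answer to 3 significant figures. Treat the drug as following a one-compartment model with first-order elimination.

C₀ per dose = Dose / Vd = 585 / 274 = 2.135 mg/L
k = ln2 / t½ = 0.693147 / 27.9 = 0.02484 h⁻¹
Fraction remaining after one interval: r = e^(−kτ) = e^(−0.02484 × 40.4) = 0.3666
Before dose 2, 1 dose has been given (aged 1τ).
C_trough = C₀ × r = 2.135 × 0.3666 = 0.7827 mg/L

0.783 mg/L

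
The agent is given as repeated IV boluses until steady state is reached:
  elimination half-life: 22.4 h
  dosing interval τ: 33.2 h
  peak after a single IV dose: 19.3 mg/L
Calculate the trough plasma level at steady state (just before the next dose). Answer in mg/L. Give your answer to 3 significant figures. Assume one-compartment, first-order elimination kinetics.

k = ln2 / t½ = 0.693147 / 22.4 = 0.03094 h⁻¹
e^(−kτ) = e^(−0.03094 × 33.2) = 0.3580
Accumulation ratio R = 1 / (1 − e^(−kτ)) = 1 / (1 − 0.3580) = 1.558
Steady-state trough = C₀ × R × e^(−kτ) = 19.3 × 1.558 × 0.3580 = 10.76 mg/L

10.8 mg/L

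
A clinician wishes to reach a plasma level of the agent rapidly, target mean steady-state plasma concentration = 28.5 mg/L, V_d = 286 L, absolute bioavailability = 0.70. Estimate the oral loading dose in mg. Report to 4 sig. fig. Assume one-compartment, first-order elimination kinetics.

11640 mg

LD = Css × Vd / F = 28.5 × 286 / 0.70 = 11640 mg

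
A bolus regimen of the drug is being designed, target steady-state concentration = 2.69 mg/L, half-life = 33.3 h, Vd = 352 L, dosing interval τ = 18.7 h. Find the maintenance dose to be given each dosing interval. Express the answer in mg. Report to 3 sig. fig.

369 mg

k = ln2 / t½ = 0.693147 / 33.3 = 0.02082 h⁻¹
CL = k × Vd = 0.02082 × 352 = 7.329 L/h
At steady state, Dose/τ = Css × CL.
Dose = Css × CL × τ = 2.69 × 7.329 × 18.7 = 368.7 mg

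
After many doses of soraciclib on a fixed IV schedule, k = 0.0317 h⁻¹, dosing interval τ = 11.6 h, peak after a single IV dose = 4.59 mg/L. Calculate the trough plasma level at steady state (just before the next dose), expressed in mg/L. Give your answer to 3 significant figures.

e^(−kτ) = e^(−0.03170 × 11.6) = 0.6923
Accumulation ratio R = 1 / (1 − e^(−kτ)) = 1 / (1 − 0.6923) = 3.250
Steady-state trough = C₀ × R × e^(−kτ) = 4.59 × 3.250 × 0.6923 = 10.33 mg/L

10.3 mg/L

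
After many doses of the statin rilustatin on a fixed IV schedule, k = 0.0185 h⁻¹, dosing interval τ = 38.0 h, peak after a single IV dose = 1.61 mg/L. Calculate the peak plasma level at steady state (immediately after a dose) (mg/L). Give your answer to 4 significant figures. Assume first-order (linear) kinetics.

e^(−kτ) = e^(−0.01850 × 38.0) = 0.4951
Accumulation ratio R = 1 / (1 − e^(−kτ)) = 1 / (1 − 0.4951) = 1.981
Steady-state peak = C₀ × R = 1.61 × 1.981 = 3.189 mg/L

3.189 mg/L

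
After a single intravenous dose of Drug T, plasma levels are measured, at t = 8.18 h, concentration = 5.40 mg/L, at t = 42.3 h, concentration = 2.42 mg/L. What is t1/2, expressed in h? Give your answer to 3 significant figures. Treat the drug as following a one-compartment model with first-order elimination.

29.5 h

k = ln(C₁/C₂) / (t₂ − t₁) = ln(5.40/2.42) / (42.3 − 8.18)
  = 0.8026 / 34.12 = 0.02352 h⁻¹
t½ = ln2 / k = 0.693147 / 0.02352 = 29.47 h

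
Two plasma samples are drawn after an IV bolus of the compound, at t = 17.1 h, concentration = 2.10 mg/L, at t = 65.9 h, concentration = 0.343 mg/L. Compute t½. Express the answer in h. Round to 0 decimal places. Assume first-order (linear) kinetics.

k = ln(C₁/C₂) / (t₂ − t₁) = ln(2.10/0.343) / (65.9 − 17.1)
  = 1.812 / 48.80 = 0.03713 h⁻¹
t½ = ln2 / k = 0.693147 / 0.03713 = 18.67 h

19 h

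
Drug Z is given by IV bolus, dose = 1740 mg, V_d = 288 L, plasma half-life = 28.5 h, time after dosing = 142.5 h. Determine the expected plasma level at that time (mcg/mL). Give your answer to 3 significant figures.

C₀ = Dose / Vd = 1740 / 288 = 6.042 mg/L
k = ln2 / t½ = 0.693147 / 28.5 = 0.02432 h⁻¹
t / t½ = 142.5 / 28.5 = 5 half-lives
C = C₀ × (1/2)^5 = 6.042 × 0.03125 = 0.1888 mg/L
(0.1888 mg/L = 0.1888 mcg/mL)

0.189 mcg/mL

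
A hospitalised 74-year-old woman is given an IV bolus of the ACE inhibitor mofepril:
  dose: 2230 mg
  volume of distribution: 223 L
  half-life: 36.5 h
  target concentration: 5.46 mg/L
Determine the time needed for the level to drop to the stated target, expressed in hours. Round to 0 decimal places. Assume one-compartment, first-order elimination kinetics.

32 h

C₀ = Dose / Vd = 2230 / 223 = 10.00 mg/L
k = ln2 / t½ = 0.693147 / 36.5 = 0.01899 h⁻¹
t = ln(C₀ / C) / k = ln(10.00 / 5.46) / 0.01899
  = ln(1.832) / 0.01899 = 0.6054 / 0.01899 = 31.88 h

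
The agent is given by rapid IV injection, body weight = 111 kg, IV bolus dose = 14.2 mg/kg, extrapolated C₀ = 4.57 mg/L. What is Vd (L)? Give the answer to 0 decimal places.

345 L

Dose = 14.2 × 111 = 1576 mg
Vd = Dose / C₀ = 1576 / 4.57 = 344.9 L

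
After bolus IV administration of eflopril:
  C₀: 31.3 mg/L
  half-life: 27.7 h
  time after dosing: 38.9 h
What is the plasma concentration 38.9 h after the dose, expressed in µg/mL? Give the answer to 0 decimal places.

12 µg/mL

k = ln2 / t½ = 0.693147 / 27.7 = 0.02502 h⁻¹
C = C₀ · e^(−k·t) = 31.30 × e^(−0.02502 × 38.9)
  = 31.30 × 0.3778 = 11.83 mg/L
(11.83 mg/L = 11.83 µg/mL)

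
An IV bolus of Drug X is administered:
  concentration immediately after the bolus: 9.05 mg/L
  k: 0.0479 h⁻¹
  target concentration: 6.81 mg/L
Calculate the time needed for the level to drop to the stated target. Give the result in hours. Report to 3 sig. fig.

5.94 h

t = ln(C₀ / C) / k = ln(9.050 / 6.81) / 0.04790
  = ln(1.329) / 0.04790 = 0.2844 / 0.04790 = 5.937 h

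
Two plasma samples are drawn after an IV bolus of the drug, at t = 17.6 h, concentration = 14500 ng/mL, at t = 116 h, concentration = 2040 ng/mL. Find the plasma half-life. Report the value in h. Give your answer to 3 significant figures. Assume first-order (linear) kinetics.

k = ln(C₁/C₂) / (t₂ − t₁) = ln(14500/2040) / (116 − 17.6)
  = 1.961 / 98.40 = 0.01993 h⁻¹
t½ = ln2 / k = 0.693147 / 0.01993 = 34.78 h

34.8 h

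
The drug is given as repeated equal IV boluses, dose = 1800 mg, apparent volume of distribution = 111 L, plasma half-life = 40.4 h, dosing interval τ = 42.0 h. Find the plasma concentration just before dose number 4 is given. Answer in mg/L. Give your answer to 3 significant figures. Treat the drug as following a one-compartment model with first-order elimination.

13.6 mg/L

C₀ per dose = Dose / Vd = 1800 / 111 = 16.22 mg/L
k = ln2 / t½ = 0.693147 / 40.4 = 0.01716 h⁻¹
Fraction remaining after one interval: r = e^(−kτ) = e^(−0.01716 × 42.0) = 0.4864
Before dose 4, 3 doses have been given (aged 1τ, 2τ, 3τ).
C_trough = C₀ × (r + r² + … + r^3) = C₀ × r(1−r^3)/(1−r)
        = 16.22 × 0.4864 × (1 − 0.1151) / (1 − 0.4864) = 13.59 mg/L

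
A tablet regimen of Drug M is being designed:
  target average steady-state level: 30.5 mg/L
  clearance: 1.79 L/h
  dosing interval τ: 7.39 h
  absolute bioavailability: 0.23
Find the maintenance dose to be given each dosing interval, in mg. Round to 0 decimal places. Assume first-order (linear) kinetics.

At steady state, F × (Dose/τ) = Css × CL.
Dose = Css × CL × τ / F = 30.5 × 1.790 × 7.39 / 0.23 = 1754 mg

1754 mg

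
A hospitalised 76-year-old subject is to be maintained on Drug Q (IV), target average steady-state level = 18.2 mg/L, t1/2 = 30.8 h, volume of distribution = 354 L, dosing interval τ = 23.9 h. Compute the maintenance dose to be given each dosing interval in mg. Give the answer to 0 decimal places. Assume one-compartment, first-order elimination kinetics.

3465 mg

k = ln2 / t½ = 0.693147 / 30.8 = 0.02250 h⁻¹
CL = k × Vd = 0.02250 × 354 = 7.965 L/h
At steady state, Dose/τ = Css × CL.
Dose = Css × CL × τ = 18.2 × 7.965 × 23.9 = 3465 mg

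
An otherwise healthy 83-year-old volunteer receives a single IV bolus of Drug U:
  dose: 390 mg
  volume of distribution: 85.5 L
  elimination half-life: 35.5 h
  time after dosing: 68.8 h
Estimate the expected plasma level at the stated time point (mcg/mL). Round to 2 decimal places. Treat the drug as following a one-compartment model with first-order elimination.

C₀ = Dose / Vd = 390.0 / 85.5 = 4.561 mg/L
k = ln2 / t½ = 0.693147 / 35.5 = 0.01953 h⁻¹
C = C₀ · e^(−k·t) = 4.561 × e^(−0.01953 × 68.8)
  = 4.561 × 0.2609 = 1.190 mg/L
(1.190 mg/L = 1.190 mcg/mL)

1.19 mcg/mL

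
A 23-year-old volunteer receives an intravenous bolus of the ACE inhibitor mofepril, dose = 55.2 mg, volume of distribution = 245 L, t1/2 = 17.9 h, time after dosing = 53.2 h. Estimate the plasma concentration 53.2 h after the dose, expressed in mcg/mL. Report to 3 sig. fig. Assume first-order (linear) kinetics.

C₀ = Dose / Vd = 55.20 / 245 = 0.2253 mg/L
k = ln2 / t½ = 0.693147 / 17.9 = 0.03872 h⁻¹
C = C₀ · e^(−k·t) = 0.2253 × e^(−0.03872 × 53.2)
  = 0.2253 × 0.1275 = 0.02873 mg/L
(0.02873 mg/L = 0.02873 mcg/mL)

0.0287 mcg/mL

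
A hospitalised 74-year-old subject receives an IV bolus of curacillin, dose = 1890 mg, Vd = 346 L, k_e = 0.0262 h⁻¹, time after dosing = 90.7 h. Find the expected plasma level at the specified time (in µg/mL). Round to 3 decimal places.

0.507 µg/mL

C₀ = Dose / Vd = 1890 / 346 = 5.462 mg/L
C = C₀ · e^(−k·t) = 5.462 × e^(−0.02620 × 90.7)
  = 5.462 × 0.09289 = 0.5074 mg/L
(0.5074 mg/L = 0.5074 µg/mL)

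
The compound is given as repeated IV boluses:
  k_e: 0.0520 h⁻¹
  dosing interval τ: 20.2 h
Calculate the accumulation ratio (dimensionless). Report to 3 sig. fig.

1.54

e^(−kτ) = e^(−0.05200 × 20.2) = 0.3498
Accumulation ratio R = 1 / (1 − e^(−kτ)) = 1 / (1 − 0.3498) = 1.538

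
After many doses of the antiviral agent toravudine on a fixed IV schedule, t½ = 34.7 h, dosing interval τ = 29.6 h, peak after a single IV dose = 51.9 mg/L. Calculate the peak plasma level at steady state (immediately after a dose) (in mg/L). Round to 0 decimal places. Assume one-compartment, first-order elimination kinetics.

116 mg/L

k = ln2 / t½ = 0.693147 / 34.7 = 0.01998 h⁻¹
e^(−kτ) = e^(−0.01998 × 29.6) = 0.5535
Accumulation ratio R = 1 / (1 − e^(−kτ)) = 1 / (1 − 0.5535) = 2.240
Steady-state peak = C₀ × R = 51.9 × 2.240 = 116.3 mg/L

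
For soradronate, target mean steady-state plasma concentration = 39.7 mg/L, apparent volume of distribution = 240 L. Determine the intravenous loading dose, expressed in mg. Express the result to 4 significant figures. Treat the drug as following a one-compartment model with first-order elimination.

LD = Css × Vd = 39.7 × 240 = 9528 mg

9528 mg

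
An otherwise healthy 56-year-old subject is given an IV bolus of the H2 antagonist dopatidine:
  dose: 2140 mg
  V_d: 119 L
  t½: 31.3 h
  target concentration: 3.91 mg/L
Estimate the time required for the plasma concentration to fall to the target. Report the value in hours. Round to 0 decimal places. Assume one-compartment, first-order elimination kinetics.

69 h

C₀ = Dose / Vd = 2140 / 119 = 17.98 mg/L
k = ln2 / t½ = 0.693147 / 31.3 = 0.02215 h⁻¹
t = ln(C₀ / C) / k = ln(17.98 / 3.91) / 0.02215
  = ln(4.598) / 0.02215 = 1.526 / 0.02215 = 68.89 h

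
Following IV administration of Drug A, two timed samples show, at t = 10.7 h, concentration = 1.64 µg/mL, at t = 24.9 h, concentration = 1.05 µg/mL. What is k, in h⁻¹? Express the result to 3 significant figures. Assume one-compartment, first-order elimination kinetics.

0.0314 h⁻¹

k = ln(C₁/C₂) / (t₂ − t₁) = ln(1.64/1.05) / (24.9 − 10.7)
  = 0.4459 / 14.20 = 0.03140 h⁻¹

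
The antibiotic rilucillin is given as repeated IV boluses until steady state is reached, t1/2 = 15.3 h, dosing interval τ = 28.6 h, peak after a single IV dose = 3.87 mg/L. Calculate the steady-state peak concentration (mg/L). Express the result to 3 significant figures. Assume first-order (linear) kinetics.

5.33 mg/L

k = ln2 / t½ = 0.693147 / 15.3 = 0.04530 h⁻¹
e^(−kτ) = e^(−0.04530 × 28.6) = 0.2737
Accumulation ratio R = 1 / (1 − e^(−kτ)) = 1 / (1 − 0.2737) = 1.377
Steady-state peak = C₀ × R = 3.87 × 1.377 = 5.329 mg/L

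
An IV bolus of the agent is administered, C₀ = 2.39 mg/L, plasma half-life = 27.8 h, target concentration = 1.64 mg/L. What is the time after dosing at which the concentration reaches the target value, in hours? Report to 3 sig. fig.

15.1 h

k = ln2 / t½ = 0.693147 / 27.8 = 0.02493 h⁻¹
t = ln(C₀ / C) / k = ln(2.390 / 1.64) / 0.02493
  = ln(1.457) / 0.02493 = 0.3764 / 0.02493 = 15.10 h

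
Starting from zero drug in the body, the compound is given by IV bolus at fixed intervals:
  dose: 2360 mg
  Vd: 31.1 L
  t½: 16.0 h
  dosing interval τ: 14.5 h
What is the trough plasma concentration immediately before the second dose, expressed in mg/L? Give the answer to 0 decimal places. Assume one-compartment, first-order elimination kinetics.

40 mg/L

C₀ per dose = Dose / Vd = 2360 / 31.1 = 75.88 mg/L
k = ln2 / t½ = 0.693147 / 16.0 = 0.04332 h⁻¹
Fraction remaining after one interval: r = e^(−kτ) = e^(−0.04332 × 14.5) = 0.5336
Before dose 2, 1 dose has been given (aged 1τ).
C_trough = C₀ × r = 75.88 × 0.5336 = 40.49 mg/L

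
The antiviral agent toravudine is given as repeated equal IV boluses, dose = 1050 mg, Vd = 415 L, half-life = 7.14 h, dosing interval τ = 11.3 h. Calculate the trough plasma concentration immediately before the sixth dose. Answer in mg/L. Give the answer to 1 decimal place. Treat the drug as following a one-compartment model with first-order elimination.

1.3 mg/L

C₀ per dose = Dose / Vd = 1050 / 415 = 2.530 mg/L
k = ln2 / t½ = 0.693147 / 7.14 = 0.09708 h⁻¹
Fraction remaining after one interval: r = e^(−kτ) = e^(−0.09708 × 11.3) = 0.3339
Before dose 6, 5 doses have been given (aged 1τ, 2τ, 3τ, 4τ, 5τ).
C_trough = C₀ × (r + r² + … + r^5) = C₀ × r(1−r^5)/(1−r)
        = 2.530 × 0.3339 × (1 − 0.004150) / (1 − 0.3339) = 1.263 mg/L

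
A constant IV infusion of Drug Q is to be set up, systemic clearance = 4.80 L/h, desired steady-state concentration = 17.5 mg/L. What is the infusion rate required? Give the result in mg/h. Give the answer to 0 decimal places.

84 mg/h

At steady state, infusion rate R₀ = Css × CL = 17.5 × 4.800 = 84.00 mg/h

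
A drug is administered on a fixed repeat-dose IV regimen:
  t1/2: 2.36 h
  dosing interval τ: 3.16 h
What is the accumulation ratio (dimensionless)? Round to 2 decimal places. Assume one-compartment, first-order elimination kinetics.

k = ln2 / t½ = 0.693147 / 2.36 = 0.2937 h⁻¹
e^(−kτ) = e^(−0.2937 × 3.16) = 0.3953
Accumulation ratio R = 1 / (1 − e^(−kτ)) = 1 / (1 − 0.3953) = 1.654

1.65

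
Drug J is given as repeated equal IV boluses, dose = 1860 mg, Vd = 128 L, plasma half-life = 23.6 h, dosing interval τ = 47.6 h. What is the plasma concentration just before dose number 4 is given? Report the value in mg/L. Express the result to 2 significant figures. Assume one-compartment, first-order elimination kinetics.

4.7 mg/L

C₀ per dose = Dose / Vd = 1860 / 128 = 14.53 mg/L
k = ln2 / t½ = 0.693147 / 23.6 = 0.02937 h⁻¹
Fraction remaining after one interval: r = e^(−kτ) = e^(−0.02937 × 47.6) = 0.2471
Before dose 4, 3 doses have been given (aged 1τ, 2τ, 3τ).
C_trough = C₀ × (r + r² + … + r^3) = C₀ × r(1−r^3)/(1−r)
        = 14.53 × 0.2471 × (1 − 0.01509) / (1 − 0.2471) = 4.697 mg/L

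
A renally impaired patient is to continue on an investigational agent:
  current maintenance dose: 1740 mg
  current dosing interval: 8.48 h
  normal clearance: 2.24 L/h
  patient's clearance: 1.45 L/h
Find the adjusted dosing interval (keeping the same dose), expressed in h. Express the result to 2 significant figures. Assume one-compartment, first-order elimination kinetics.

To keep the same average steady-state level, dosing rate must scale with clearance.
CL ratio = 1.45 / 2.24 = 0.6473
New interval (same dose) = 8.48 / 0.6473 = 13.10 h

13 h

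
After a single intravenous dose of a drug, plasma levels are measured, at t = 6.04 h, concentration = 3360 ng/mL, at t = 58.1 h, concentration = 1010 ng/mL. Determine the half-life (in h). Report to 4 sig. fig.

30.02 h

k = ln(C₁/C₂) / (t₂ − t₁) = ln(3360/1010) / (58.1 − 6.04)
  = 1.202 / 52.06 = 0.02309 h⁻¹
t½ = ln2 / k = 0.693147 / 0.02309 = 30.02 h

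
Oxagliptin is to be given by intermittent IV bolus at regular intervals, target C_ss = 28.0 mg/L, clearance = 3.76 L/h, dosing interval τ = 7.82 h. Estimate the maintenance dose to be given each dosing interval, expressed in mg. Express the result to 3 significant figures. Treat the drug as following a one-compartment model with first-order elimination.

At steady state, Dose/τ = Css × CL.
Dose = Css × CL × τ = 28.0 × 3.760 × 7.82 = 823.3 mg

823 mg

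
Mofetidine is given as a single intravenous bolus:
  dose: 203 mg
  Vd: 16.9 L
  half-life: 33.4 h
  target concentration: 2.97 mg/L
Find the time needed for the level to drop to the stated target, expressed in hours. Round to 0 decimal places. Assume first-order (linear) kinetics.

C₀ = Dose / Vd = 203.0 / 16.9 = 12.01 mg/L
k = ln2 / t½ = 0.693147 / 33.4 = 0.02075 h⁻¹
t = ln(C₀ / C) / k = ln(12.01 / 2.97) / 0.02075
  = ln(4.044) / 0.02075 = 1.397 / 0.02075 = 67.33 h

67 h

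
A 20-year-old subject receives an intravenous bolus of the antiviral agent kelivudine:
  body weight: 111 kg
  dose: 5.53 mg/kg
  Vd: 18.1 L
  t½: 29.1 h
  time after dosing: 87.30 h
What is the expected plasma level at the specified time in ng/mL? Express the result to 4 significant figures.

Total dose = 5.53 × 111 = 613.8 mg
C₀ = Dose / Vd = 613.8 / 18.1 = 33.91 mg/L
k = ln2 / t½ = 0.693147 / 29.1 = 0.02382 h⁻¹
t / t½ = 87.30 / 29.1 = 3 half-lives
C = C₀ × (1/2)^3 = 33.91 × 0.1250 = 4.239 mg/L
Convert: 4.239 mg/L × 1000 = 4239 ng/mL

4239 ng/mL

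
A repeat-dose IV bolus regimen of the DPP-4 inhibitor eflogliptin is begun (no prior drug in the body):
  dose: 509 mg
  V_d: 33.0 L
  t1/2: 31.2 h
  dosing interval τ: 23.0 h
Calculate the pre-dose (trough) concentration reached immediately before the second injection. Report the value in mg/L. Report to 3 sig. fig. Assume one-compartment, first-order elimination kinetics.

C₀ per dose = Dose / Vd = 509 / 33.0 = 15.42 mg/L
k = ln2 / t½ = 0.693147 / 31.2 = 0.02222 h⁻¹
Fraction remaining after one interval: r = e^(−kτ) = e^(−0.02222 × 23.0) = 0.5999
Before dose 2, 1 dose has been given (aged 1τ).
C_trough = C₀ × r = 15.42 × 0.5999 = 9.250 mg/L

9.25 mg/L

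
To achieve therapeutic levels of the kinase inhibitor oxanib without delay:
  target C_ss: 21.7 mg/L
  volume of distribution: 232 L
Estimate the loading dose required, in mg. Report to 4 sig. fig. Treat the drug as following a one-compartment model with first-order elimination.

5034 mg

LD = Css × Vd = 21.7 × 232 = 5034 mg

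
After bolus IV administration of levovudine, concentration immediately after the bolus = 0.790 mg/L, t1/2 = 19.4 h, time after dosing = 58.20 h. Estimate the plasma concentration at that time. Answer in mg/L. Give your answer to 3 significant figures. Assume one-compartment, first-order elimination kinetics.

0.0988 mg/L

k = ln2 / t½ = 0.693147 / 19.4 = 0.03573 h⁻¹
t / t½ = 58.20 / 19.4 = 3 half-lives
C = C₀ × (1/2)^3 = 0.7900 × 0.1250 = 0.09875 mg/L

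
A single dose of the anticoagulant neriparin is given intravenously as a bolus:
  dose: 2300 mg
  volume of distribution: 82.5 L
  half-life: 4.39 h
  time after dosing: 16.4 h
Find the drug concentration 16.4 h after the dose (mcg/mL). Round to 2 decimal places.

2.09 mcg/mL

C₀ = Dose / Vd = 2300 / 82.5 = 27.88 mg/L
k = ln2 / t½ = 0.693147 / 4.39 = 0.1579 h⁻¹
C = C₀ · e^(−k·t) = 27.88 × e^(−0.1579 × 16.4)
  = 27.88 × 0.07505 = 2.092 mg/L
(2.092 mg/L = 2.092 mcg/mL)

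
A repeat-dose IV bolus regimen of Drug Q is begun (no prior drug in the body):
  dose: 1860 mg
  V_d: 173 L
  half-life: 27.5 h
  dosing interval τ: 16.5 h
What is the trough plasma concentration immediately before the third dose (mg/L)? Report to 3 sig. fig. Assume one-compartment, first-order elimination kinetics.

C₀ per dose = Dose / Vd = 1860 / 173 = 10.75 mg/L
k = ln2 / t½ = 0.693147 / 27.5 = 0.02521 h⁻¹
Fraction remaining after one interval: r = e^(−kτ) = e^(−0.02521 × 16.5) = 0.6597
Before dose 3, 2 doses have been given (aged 1τ, 2τ).
C_trough = C₀ × (r + r²) = 10.75 × (0.6597 + 0.4352) = 11.77 mg/L

11.8 mg/L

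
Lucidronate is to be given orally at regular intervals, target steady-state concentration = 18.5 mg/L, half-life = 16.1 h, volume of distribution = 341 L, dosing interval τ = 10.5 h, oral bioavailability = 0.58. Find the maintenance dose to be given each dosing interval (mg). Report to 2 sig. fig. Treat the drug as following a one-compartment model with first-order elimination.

k = ln2 / t½ = 0.693147 / 16.1 = 0.04305 h⁻¹
CL = k × Vd = 0.04305 × 341 = 14.68 L/h
At steady state, F × (Dose/τ) = Css × CL.
Dose = Css × CL × τ / F = 18.5 × 14.68 × 10.5 / 0.58 = 4917 mg

4900 mg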